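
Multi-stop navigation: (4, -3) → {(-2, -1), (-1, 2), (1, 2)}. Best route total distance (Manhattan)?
14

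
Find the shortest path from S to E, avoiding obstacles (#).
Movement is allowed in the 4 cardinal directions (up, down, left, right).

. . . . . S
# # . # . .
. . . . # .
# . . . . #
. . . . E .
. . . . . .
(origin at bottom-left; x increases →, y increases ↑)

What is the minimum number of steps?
9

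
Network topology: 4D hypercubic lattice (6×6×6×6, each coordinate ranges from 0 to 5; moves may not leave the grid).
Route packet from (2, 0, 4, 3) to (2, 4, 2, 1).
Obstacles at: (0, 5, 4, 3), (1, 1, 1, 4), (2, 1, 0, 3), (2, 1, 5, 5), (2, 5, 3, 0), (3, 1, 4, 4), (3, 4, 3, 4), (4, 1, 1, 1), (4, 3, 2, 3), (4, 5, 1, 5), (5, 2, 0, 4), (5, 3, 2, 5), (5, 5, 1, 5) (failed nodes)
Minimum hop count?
8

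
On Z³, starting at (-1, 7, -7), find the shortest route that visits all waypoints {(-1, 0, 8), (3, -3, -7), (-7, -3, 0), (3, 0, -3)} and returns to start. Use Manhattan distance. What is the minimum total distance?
76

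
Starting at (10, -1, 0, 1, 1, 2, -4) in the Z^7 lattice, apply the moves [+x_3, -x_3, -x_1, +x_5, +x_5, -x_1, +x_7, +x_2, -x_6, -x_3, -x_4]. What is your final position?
(8, 0, -1, 0, 3, 1, -3)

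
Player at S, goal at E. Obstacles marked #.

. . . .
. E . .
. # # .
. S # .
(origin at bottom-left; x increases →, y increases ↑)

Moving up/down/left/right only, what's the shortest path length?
4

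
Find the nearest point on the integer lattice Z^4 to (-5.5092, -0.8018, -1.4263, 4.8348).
(-6, -1, -1, 5)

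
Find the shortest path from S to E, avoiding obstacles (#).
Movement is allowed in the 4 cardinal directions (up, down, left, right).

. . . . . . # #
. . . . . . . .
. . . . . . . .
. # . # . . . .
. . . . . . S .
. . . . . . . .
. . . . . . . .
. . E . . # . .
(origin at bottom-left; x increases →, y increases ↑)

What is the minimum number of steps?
7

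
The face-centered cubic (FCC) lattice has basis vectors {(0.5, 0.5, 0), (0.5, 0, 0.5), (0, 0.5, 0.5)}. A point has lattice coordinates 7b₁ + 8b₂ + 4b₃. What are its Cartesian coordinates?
(7.5, 5.5, 6)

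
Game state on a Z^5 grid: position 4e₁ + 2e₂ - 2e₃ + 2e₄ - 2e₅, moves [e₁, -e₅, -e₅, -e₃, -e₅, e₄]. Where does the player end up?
(5, 2, -3, 3, -5)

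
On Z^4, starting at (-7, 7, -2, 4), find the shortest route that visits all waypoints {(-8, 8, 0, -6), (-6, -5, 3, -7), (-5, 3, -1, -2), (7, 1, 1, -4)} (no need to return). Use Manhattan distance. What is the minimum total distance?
69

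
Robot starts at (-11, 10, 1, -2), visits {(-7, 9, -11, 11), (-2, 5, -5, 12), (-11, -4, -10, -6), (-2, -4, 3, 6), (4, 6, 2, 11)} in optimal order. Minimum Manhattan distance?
116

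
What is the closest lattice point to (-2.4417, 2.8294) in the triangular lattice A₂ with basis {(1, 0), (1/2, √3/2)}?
(-2.5, 2.598)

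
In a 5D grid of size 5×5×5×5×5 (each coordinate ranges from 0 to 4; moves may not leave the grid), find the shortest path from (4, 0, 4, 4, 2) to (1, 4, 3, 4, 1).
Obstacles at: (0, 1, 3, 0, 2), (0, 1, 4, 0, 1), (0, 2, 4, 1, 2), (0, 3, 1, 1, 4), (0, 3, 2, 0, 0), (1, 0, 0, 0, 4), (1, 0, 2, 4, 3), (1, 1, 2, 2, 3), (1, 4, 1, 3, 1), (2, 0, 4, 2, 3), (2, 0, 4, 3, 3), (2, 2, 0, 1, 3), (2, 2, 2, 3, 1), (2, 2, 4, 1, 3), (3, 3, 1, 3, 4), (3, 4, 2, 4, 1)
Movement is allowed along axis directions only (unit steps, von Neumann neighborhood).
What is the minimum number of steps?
9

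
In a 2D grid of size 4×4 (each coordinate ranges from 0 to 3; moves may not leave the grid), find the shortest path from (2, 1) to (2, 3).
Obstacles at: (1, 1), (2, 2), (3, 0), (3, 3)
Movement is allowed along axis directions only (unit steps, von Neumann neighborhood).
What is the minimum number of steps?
8
(one shortest path: (2, 1) → (2, 0) → (1, 0) → (0, 0) → (0, 1) → (0, 2) → (1, 2) → (1, 3) → (2, 3))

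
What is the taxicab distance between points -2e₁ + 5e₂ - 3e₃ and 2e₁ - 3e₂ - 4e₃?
13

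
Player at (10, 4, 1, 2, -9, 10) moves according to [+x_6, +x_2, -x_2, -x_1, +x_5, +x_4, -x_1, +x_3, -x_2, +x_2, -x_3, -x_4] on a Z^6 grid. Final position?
(8, 4, 1, 2, -8, 11)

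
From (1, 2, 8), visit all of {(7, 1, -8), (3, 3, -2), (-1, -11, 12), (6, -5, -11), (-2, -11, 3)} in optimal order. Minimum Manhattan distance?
73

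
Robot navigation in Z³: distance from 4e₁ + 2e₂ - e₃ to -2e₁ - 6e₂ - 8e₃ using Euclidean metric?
12.2066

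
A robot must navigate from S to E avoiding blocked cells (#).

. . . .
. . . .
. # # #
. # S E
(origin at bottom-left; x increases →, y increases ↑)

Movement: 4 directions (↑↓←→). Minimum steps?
1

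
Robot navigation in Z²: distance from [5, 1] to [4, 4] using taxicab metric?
4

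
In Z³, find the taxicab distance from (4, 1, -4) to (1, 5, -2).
9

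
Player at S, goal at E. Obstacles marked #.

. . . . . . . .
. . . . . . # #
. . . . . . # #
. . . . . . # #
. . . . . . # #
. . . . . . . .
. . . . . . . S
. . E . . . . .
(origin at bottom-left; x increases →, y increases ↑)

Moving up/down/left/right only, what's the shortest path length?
6
(one shortest path: (7, 1) → (6, 1) → (5, 1) → (4, 1) → (3, 1) → (2, 1) → (2, 0))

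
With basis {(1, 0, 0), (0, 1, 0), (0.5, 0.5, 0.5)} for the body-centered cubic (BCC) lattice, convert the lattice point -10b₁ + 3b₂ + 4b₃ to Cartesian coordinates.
(-8, 5, 2)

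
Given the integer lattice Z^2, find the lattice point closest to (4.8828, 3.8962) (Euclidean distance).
(5, 4)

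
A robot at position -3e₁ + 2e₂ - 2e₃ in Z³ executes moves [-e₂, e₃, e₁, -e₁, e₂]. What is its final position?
(-3, 2, -1)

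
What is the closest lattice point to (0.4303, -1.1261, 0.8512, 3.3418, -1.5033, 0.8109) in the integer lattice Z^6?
(0, -1, 1, 3, -2, 1)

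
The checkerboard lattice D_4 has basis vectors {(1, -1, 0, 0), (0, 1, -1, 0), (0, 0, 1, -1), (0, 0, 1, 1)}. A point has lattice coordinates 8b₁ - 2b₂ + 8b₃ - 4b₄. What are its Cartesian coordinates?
(8, -10, 6, -12)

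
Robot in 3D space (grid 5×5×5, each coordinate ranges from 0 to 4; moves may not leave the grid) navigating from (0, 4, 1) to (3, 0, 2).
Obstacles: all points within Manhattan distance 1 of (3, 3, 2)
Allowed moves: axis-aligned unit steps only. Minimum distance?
8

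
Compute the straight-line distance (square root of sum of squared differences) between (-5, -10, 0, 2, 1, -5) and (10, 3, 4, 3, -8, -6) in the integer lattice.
22.2036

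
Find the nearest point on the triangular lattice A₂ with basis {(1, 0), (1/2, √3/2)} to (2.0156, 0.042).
(2, 0)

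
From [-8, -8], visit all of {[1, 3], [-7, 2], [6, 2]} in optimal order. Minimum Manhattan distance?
26
(one optimal route: (-8, -8) → (-7, 2) → (1, 3) → (6, 2))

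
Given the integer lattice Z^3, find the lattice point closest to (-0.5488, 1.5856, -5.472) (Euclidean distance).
(-1, 2, -5)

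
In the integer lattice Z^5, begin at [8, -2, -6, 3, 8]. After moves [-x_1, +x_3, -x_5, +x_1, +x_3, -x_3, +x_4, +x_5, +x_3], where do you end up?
(8, -2, -4, 4, 8)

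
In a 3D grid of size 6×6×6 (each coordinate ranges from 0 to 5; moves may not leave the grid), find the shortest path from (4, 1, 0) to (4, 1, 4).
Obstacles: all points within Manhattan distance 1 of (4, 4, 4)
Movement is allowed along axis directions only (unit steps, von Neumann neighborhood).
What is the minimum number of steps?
4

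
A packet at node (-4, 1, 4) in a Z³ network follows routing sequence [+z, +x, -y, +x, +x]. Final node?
(-1, 0, 5)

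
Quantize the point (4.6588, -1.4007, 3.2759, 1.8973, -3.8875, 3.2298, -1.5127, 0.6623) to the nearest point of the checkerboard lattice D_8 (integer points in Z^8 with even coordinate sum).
(5, -1, 3, 2, -4, 3, -1, 1)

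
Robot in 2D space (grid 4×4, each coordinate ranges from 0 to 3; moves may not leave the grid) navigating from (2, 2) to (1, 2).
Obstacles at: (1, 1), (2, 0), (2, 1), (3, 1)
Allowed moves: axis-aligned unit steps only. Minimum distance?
1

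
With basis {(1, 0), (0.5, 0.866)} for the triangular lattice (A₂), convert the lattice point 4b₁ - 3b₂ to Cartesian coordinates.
(2.5, -2.598)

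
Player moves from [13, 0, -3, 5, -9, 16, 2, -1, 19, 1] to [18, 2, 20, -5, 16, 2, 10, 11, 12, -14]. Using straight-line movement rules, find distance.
44.2832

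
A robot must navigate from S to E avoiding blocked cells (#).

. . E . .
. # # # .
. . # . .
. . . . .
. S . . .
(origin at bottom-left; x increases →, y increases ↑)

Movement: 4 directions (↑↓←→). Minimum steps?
7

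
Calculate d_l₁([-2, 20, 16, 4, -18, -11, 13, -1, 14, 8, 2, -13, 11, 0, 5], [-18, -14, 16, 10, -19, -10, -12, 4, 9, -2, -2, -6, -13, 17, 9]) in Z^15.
159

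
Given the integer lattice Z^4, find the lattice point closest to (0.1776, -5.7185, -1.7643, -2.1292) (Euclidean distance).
(0, -6, -2, -2)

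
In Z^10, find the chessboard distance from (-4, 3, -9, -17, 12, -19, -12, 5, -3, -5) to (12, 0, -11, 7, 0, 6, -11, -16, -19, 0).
25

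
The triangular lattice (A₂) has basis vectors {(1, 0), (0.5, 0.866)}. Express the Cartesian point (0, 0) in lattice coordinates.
0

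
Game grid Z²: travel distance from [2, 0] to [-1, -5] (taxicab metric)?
8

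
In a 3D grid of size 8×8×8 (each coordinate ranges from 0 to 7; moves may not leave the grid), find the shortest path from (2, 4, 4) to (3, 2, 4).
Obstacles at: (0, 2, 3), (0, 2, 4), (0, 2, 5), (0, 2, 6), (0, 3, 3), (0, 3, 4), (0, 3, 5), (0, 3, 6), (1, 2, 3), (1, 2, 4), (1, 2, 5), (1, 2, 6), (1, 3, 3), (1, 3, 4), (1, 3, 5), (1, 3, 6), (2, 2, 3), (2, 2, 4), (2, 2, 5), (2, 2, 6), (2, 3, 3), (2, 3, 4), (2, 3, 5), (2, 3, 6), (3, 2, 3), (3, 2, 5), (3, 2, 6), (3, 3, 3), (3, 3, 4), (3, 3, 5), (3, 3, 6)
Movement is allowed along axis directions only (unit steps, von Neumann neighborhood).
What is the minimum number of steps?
5
(one shortest path: (2, 4, 4) → (3, 4, 4) → (4, 4, 4) → (4, 3, 4) → (4, 2, 4) → (3, 2, 4))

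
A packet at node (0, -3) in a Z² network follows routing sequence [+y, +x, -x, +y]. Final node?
(0, -1)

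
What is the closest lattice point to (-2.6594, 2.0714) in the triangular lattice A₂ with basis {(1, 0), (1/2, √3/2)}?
(-3, 1.732)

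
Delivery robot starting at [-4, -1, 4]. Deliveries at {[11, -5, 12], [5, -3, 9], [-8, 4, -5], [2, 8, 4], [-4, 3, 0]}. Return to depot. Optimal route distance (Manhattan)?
98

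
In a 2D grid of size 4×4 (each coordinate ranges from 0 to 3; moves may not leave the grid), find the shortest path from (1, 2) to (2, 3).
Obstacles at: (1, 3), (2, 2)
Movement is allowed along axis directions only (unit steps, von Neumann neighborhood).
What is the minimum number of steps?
6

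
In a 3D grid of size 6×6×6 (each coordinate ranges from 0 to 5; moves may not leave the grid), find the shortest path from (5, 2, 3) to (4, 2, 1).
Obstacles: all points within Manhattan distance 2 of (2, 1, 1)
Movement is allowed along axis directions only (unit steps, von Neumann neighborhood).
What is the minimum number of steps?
3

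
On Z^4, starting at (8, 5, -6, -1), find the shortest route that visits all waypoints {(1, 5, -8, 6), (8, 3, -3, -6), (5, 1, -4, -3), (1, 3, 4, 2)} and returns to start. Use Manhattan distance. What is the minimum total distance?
72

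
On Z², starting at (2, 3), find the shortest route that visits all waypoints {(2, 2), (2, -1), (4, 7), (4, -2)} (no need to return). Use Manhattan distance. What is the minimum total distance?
16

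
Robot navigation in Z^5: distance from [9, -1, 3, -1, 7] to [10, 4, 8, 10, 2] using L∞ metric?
11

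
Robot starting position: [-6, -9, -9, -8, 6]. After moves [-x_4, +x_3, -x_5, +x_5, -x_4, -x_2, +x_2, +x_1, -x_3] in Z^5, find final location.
(-5, -9, -9, -10, 6)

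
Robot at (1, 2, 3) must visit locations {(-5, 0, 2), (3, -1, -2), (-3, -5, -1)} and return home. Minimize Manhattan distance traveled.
40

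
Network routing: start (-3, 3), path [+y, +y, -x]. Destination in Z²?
(-4, 5)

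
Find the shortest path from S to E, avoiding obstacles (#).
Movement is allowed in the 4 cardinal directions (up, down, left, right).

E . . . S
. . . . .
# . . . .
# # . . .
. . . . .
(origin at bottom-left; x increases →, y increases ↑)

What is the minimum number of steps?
4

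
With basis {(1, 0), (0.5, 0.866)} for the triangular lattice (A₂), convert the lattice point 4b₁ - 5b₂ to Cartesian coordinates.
(1.5, -4.33)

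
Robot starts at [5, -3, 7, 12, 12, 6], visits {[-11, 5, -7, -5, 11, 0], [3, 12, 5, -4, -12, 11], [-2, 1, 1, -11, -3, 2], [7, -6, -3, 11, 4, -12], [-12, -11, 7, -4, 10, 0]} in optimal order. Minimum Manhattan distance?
230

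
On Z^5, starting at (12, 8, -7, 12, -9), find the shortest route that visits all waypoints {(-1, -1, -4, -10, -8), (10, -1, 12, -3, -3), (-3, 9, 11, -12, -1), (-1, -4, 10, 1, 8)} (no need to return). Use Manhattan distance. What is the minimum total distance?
150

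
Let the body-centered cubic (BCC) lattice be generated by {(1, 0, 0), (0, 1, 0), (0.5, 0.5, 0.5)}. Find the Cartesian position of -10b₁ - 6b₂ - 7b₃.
(-13.5, -9.5, -3.5)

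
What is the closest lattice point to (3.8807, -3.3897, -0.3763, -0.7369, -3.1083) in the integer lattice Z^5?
(4, -3, 0, -1, -3)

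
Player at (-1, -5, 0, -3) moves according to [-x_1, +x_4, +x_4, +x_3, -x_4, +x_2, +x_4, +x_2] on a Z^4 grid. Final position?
(-2, -3, 1, -1)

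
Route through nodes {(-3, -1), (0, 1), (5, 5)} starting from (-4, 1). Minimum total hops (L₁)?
17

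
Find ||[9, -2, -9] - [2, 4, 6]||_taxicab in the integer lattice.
28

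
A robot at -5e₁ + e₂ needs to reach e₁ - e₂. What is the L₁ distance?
8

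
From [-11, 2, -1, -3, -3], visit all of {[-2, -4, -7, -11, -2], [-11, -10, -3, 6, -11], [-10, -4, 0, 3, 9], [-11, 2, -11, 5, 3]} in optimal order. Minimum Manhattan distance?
128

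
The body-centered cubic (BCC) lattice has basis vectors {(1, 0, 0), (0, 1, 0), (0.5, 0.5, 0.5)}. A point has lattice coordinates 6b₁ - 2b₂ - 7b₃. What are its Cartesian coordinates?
(2.5, -5.5, -3.5)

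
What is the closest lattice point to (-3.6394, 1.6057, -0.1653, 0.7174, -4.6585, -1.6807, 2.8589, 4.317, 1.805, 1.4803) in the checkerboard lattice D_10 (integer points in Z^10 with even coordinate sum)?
(-4, 2, 0, 1, -5, -2, 3, 4, 2, 1)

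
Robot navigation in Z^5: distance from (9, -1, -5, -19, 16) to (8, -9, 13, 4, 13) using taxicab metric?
53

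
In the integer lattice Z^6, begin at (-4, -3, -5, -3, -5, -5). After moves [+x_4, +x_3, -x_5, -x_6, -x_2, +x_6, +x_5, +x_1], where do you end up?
(-3, -4, -4, -2, -5, -5)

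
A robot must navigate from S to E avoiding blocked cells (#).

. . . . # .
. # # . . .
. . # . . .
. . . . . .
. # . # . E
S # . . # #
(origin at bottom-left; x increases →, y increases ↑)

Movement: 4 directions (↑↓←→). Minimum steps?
8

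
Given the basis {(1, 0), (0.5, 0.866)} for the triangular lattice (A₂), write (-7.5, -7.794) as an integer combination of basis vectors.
-3b₁ - 9b₂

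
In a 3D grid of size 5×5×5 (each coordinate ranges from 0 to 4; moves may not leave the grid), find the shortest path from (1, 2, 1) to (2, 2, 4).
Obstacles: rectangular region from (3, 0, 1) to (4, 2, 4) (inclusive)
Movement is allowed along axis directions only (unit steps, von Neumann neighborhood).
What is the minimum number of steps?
4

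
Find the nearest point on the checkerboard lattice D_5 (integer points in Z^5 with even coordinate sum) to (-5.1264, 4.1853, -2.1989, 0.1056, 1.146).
(-5, 4, -2, 0, 1)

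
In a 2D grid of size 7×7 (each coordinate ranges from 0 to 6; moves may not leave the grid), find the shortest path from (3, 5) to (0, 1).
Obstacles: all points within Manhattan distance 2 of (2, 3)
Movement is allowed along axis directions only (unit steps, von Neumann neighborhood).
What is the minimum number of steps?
13
(one shortest path: (3, 5) → (4, 5) → (5, 5) → (5, 4) → (5, 3) → (5, 2) → (4, 2) → (4, 1) → (3, 1) → (3, 0) → (2, 0) → (1, 0) → (0, 0) → (0, 1))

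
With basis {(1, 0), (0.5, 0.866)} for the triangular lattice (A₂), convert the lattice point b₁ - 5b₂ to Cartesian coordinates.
(-1.5, -4.33)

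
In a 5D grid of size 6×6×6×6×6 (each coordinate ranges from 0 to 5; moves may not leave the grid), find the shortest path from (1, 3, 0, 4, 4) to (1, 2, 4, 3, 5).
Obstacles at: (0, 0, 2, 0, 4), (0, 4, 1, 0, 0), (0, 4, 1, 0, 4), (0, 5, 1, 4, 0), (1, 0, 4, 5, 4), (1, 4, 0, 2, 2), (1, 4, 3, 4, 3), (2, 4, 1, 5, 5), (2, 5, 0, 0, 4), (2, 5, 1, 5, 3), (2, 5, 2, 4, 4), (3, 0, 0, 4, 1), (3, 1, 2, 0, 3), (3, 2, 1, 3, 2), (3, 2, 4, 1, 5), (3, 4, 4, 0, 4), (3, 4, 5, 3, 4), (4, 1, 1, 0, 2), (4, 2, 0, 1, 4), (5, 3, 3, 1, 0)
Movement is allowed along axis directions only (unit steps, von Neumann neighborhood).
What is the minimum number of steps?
7
(one shortest path: (1, 3, 0, 4, 4) → (1, 2, 0, 4, 4) → (1, 2, 1, 4, 4) → (1, 2, 2, 4, 4) → (1, 2, 3, 4, 4) → (1, 2, 4, 4, 4) → (1, 2, 4, 3, 4) → (1, 2, 4, 3, 5))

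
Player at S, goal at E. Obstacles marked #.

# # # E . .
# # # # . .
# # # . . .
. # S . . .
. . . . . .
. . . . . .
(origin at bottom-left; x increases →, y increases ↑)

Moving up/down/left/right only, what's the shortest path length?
6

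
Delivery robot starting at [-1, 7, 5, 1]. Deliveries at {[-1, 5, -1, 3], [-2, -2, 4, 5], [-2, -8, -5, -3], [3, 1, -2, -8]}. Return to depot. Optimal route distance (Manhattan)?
90
(one optimal route: (-1, 7, 5, 1) → (-1, 5, -1, 3) → (3, 1, -2, -8) → (-2, -8, -5, -3) → (-2, -2, 4, 5) → (-1, 7, 5, 1))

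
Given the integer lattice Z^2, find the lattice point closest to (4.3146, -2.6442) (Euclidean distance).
(4, -3)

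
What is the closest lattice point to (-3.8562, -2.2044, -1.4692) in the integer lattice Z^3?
(-4, -2, -1)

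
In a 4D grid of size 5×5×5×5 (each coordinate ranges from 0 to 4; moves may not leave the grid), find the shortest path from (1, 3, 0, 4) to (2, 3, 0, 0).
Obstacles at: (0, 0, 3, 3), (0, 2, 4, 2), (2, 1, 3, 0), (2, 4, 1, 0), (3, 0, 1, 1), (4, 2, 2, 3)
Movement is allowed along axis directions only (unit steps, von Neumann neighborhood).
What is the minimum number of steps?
5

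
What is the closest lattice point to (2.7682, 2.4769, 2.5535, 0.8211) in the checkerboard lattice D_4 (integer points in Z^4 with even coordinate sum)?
(3, 3, 3, 1)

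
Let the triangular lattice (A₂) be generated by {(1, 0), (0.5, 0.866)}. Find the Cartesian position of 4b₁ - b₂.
(3.5, -0.866)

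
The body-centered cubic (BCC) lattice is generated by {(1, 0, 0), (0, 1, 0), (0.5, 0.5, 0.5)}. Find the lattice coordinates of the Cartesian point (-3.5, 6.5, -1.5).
-2b₁ + 8b₂ - 3b₃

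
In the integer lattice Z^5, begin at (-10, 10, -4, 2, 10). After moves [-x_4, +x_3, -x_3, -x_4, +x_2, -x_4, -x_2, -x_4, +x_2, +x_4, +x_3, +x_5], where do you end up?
(-10, 11, -3, -1, 11)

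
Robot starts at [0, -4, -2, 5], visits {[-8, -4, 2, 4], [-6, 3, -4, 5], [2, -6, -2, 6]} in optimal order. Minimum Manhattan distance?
39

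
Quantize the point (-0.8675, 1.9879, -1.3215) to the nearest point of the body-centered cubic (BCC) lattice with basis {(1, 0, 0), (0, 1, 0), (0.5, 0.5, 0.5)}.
(-1, 2, -1)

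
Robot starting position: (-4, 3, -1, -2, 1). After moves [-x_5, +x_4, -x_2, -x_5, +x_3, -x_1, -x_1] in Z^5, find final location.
(-6, 2, 0, -1, -1)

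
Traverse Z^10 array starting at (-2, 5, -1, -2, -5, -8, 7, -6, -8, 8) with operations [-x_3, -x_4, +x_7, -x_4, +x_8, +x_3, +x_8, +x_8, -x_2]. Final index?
(-2, 4, -1, -4, -5, -8, 8, -3, -8, 8)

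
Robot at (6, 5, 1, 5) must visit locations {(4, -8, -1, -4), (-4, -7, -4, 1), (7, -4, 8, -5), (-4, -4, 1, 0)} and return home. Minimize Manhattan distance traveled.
94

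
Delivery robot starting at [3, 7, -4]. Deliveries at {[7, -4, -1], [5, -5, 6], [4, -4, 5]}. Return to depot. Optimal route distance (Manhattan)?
52
(one optimal route: (3, 7, -4) → (7, -4, -1) → (5, -5, 6) → (4, -4, 5) → (3, 7, -4))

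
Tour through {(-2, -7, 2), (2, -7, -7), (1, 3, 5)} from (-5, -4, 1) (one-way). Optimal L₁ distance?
43
(one optimal route: (-5, -4, 1) → (-2, -7, 2) → (2, -7, -7) → (1, 3, 5))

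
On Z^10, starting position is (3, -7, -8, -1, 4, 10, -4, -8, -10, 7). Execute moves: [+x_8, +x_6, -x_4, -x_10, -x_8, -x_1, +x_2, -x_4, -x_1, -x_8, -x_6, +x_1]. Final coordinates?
(2, -6, -8, -3, 4, 10, -4, -9, -10, 6)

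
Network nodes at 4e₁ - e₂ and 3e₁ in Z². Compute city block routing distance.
2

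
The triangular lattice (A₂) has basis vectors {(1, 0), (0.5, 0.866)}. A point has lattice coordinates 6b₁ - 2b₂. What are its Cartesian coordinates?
(5, -1.732)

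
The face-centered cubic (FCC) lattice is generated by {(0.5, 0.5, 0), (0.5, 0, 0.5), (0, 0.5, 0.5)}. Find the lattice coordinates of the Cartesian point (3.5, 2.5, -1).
7b₁ - 2b₃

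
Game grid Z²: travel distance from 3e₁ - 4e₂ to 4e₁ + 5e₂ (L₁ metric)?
10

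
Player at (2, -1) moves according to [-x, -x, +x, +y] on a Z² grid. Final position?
(1, 0)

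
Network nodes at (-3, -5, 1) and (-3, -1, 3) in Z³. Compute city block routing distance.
6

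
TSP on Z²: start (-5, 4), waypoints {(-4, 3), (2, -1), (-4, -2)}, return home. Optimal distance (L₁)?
26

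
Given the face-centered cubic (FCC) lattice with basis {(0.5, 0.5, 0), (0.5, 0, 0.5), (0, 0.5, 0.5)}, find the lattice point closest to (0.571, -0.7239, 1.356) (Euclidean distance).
(0.5, -1, 1.5)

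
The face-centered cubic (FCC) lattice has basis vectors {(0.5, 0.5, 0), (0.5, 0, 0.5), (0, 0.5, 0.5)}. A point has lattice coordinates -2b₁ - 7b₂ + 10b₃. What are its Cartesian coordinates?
(-4.5, 4, 1.5)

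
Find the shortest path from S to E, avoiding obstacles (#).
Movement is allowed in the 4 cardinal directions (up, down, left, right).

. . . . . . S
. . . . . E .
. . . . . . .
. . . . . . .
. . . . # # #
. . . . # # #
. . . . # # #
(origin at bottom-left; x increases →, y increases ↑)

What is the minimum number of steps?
2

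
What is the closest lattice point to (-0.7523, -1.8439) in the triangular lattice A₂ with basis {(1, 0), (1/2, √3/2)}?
(-1, -1.732)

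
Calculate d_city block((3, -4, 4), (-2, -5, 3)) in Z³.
7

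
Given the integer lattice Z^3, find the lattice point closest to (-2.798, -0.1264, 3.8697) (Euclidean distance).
(-3, 0, 4)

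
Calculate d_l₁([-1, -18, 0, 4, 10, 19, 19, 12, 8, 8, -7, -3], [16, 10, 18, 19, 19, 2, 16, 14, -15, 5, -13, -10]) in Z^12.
148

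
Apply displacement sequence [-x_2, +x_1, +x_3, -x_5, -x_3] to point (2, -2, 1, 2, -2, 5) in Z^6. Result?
(3, -3, 1, 2, -3, 5)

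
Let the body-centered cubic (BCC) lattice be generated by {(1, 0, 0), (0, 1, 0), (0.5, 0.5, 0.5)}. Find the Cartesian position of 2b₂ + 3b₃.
(1.5, 3.5, 1.5)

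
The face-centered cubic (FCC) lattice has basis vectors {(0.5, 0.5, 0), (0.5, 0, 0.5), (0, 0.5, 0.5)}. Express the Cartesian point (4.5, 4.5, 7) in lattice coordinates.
2b₁ + 7b₂ + 7b₃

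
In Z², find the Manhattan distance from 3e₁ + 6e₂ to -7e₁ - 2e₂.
18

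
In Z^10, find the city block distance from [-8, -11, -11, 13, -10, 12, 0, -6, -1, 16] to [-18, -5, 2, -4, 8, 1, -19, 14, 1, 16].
116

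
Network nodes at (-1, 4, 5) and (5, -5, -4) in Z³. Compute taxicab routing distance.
24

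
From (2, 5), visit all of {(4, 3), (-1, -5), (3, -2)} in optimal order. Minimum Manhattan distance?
17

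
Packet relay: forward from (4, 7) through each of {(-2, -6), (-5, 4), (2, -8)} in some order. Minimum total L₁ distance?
31
(one optimal route: (4, 7) → (-5, 4) → (-2, -6) → (2, -8))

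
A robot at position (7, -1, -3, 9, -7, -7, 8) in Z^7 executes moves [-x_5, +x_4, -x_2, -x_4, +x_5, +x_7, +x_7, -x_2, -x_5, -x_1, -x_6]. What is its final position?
(6, -3, -3, 9, -8, -8, 10)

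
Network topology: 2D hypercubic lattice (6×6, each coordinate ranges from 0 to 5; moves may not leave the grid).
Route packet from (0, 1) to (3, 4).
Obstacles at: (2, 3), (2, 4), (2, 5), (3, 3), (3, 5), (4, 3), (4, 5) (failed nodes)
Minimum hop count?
10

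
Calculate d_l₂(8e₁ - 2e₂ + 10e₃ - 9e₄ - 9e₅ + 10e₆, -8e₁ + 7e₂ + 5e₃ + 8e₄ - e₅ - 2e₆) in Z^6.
29.3087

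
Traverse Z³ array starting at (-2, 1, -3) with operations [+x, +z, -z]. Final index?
(-1, 1, -3)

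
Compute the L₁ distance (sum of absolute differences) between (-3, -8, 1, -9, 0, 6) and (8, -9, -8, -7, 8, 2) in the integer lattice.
35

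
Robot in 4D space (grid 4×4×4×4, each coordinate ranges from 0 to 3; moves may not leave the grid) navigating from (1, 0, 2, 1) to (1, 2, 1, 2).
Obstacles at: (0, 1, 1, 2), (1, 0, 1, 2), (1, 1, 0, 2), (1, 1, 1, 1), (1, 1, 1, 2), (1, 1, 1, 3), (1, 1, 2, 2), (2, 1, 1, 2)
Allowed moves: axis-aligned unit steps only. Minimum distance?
4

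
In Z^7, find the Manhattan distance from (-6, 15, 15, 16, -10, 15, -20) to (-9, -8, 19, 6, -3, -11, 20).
113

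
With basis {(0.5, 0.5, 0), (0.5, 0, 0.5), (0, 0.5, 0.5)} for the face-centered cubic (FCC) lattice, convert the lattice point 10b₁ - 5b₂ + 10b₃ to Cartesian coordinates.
(2.5, 10, 2.5)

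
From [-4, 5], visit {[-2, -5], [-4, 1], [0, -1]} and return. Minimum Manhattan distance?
28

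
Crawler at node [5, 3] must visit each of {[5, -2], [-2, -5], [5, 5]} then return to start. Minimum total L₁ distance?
34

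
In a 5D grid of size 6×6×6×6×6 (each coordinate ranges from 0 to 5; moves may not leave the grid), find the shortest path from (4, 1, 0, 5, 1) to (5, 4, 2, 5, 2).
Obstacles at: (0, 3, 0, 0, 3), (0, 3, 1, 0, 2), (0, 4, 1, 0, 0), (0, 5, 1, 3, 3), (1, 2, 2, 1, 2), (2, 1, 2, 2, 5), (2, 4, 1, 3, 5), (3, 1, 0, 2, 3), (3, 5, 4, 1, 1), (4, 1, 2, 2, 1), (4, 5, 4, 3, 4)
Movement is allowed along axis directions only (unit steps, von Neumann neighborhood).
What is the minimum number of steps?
7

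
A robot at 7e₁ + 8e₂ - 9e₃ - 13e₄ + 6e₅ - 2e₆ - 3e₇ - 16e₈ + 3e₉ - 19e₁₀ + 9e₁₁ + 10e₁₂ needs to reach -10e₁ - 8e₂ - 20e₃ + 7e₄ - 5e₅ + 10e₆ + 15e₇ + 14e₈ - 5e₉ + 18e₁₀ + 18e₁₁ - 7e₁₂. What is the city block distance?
206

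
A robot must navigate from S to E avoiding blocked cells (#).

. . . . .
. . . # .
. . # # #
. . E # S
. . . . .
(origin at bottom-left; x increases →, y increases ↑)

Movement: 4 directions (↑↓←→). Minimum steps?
4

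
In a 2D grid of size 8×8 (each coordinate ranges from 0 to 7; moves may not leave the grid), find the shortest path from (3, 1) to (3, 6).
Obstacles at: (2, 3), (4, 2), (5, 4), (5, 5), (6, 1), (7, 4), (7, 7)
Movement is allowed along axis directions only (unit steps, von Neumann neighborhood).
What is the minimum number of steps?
5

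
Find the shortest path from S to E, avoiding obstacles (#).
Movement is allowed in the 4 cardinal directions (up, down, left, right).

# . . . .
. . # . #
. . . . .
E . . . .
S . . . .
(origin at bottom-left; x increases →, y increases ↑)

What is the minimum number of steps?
1
(one shortest path: (0, 0) → (0, 1))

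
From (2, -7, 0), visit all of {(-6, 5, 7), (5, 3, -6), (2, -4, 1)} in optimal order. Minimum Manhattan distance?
47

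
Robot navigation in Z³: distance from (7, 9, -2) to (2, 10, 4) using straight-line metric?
7.87401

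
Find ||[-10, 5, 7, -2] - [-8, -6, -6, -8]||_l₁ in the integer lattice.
32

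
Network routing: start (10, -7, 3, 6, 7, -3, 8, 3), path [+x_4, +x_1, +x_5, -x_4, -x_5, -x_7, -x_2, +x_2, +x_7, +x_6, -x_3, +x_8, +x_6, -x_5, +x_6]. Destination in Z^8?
(11, -7, 2, 6, 6, 0, 8, 4)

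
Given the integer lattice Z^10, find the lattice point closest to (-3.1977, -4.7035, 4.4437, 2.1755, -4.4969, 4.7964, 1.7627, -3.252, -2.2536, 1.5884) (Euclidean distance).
(-3, -5, 4, 2, -4, 5, 2, -3, -2, 2)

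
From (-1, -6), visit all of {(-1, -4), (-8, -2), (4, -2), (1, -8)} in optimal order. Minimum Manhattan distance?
29
(one optimal route: (-1, -6) → (-1, -4) → (1, -8) → (4, -2) → (-8, -2))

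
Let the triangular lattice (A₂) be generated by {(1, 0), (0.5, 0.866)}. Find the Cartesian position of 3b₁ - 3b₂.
(1.5, -2.598)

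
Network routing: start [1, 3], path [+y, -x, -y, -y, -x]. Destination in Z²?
(-1, 2)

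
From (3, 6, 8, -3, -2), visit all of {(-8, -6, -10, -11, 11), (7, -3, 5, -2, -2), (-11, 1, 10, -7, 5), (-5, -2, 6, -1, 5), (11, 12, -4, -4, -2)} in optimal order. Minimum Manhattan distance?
138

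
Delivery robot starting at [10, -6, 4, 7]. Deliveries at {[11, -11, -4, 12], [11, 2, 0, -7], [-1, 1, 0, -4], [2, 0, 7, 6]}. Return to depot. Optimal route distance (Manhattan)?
110
(one optimal route: (10, -6, 4, 7) → (11, -11, -4, 12) → (11, 2, 0, -7) → (-1, 1, 0, -4) → (2, 0, 7, 6) → (10, -6, 4, 7))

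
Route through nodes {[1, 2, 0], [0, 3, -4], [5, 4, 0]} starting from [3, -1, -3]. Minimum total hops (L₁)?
20
(one optimal route: (3, -1, -3) → (0, 3, -4) → (1, 2, 0) → (5, 4, 0))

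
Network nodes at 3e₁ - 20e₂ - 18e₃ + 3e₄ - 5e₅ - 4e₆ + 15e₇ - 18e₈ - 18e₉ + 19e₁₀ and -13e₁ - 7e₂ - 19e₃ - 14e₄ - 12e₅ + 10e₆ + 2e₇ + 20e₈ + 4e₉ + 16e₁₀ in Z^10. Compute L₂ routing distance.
55.3715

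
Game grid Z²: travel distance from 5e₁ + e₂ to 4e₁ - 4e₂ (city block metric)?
6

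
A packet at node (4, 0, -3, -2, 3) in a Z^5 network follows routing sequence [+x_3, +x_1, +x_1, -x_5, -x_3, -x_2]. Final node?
(6, -1, -3, -2, 2)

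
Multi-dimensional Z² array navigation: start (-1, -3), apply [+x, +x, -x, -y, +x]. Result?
(1, -4)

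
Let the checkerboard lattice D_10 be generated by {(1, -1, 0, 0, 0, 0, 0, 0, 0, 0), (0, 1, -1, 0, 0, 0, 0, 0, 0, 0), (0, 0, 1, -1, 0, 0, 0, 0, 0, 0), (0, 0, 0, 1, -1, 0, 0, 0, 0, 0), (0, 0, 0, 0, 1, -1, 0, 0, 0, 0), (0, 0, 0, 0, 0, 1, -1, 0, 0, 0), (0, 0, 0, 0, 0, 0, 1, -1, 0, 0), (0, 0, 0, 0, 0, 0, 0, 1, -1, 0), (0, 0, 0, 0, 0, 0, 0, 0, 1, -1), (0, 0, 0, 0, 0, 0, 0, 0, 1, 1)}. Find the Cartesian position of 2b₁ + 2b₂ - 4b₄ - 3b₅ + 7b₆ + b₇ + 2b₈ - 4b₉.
(2, 0, -2, -4, 1, 10, -6, 1, -6, 4)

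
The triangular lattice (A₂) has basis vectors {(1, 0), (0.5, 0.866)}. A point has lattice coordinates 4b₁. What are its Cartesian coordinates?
(4, 0)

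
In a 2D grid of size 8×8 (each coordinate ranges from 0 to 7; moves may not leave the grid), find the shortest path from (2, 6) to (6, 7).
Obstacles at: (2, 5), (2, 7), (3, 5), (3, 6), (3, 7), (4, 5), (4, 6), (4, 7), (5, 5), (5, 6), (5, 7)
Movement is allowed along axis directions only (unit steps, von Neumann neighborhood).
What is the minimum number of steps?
11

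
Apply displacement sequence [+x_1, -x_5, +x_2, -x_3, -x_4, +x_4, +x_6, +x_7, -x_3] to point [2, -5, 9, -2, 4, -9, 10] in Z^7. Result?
(3, -4, 7, -2, 3, -8, 11)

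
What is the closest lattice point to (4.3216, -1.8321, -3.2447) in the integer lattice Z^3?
(4, -2, -3)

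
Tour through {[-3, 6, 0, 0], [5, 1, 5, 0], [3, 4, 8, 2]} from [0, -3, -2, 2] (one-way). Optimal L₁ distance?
44
(one optimal route: (0, -3, -2, 2) → (-3, 6, 0, 0) → (5, 1, 5, 0) → (3, 4, 8, 2))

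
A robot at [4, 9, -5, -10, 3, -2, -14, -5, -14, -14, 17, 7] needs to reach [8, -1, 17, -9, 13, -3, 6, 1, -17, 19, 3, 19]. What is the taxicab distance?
136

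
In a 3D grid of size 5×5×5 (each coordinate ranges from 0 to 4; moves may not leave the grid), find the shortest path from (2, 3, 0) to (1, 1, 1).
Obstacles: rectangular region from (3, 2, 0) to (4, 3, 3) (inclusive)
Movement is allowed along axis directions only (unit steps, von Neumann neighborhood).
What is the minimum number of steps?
4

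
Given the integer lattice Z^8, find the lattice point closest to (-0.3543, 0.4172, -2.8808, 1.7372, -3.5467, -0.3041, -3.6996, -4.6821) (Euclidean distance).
(0, 0, -3, 2, -4, 0, -4, -5)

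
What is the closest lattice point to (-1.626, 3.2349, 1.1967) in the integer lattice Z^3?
(-2, 3, 1)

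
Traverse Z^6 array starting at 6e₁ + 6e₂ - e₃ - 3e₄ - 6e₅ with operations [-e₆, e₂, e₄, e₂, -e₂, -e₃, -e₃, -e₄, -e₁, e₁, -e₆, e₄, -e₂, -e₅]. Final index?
(6, 6, -3, -2, -7, -2)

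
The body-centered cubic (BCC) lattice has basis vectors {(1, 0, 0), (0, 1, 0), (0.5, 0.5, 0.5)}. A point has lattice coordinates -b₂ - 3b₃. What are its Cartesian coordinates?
(-1.5, -2.5, -1.5)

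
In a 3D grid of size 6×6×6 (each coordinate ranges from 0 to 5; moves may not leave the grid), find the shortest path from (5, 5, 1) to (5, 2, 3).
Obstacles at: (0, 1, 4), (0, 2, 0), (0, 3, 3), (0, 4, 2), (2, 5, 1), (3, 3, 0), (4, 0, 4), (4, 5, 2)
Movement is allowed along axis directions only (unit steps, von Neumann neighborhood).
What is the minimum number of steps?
5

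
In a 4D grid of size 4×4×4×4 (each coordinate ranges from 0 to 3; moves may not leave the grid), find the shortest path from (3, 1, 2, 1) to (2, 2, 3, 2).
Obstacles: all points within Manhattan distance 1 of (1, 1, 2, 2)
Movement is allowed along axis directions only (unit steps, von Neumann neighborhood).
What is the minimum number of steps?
4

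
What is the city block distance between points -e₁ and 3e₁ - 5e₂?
9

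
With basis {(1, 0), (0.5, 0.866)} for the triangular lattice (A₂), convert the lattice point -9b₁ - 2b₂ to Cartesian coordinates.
(-10, -1.732)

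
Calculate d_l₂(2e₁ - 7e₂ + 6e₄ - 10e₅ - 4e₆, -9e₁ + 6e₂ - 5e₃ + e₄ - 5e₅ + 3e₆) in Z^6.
20.347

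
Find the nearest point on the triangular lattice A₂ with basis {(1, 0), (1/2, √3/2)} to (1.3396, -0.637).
(1.5, -0.866)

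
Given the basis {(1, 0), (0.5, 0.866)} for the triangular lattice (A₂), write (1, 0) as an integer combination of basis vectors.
b₁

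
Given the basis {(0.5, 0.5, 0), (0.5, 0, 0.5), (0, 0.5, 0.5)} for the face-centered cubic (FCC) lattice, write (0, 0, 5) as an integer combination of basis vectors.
-5b₁ + 5b₂ + 5b₃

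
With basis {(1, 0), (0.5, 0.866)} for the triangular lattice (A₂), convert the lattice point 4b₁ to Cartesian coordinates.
(4, 0)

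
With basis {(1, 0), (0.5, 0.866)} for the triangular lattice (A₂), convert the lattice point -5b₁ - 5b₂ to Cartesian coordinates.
(-7.5, -4.33)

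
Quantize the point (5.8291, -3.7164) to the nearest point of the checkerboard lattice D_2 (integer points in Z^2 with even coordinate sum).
(6, -4)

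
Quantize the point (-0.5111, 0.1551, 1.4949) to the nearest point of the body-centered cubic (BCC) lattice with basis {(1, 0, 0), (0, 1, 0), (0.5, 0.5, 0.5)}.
(-0.5, 0.5, 1.5)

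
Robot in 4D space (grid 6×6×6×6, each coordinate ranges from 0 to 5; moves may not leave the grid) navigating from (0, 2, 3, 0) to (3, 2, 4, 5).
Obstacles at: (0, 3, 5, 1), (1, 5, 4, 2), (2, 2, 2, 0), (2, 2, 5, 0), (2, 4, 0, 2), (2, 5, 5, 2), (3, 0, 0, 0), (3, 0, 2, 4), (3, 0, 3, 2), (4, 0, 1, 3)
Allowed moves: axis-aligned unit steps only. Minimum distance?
9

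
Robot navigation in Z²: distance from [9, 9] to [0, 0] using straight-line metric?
12.7279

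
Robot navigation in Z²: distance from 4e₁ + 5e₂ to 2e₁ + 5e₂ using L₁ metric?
2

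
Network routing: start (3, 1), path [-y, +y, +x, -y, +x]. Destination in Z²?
(5, 0)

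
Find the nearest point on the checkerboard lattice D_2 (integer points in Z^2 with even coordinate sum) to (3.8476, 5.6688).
(4, 6)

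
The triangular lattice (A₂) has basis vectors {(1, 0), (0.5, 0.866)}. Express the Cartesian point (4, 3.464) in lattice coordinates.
2b₁ + 4b₂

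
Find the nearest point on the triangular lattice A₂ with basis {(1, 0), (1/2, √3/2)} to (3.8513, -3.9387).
(4, -3.464)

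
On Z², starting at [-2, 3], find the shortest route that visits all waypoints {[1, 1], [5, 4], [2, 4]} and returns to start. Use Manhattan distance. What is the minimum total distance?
20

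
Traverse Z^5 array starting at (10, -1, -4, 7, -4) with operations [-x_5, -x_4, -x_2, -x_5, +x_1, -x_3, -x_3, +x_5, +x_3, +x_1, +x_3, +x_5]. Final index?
(12, -2, -4, 6, -4)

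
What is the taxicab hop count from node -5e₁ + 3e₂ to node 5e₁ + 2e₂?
11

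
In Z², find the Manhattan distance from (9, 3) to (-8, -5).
25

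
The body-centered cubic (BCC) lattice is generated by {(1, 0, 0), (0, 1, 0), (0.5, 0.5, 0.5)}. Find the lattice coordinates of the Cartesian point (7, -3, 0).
7b₁ - 3b₂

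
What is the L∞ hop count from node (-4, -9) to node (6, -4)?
10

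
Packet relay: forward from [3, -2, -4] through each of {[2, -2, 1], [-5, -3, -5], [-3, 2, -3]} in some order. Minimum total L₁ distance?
28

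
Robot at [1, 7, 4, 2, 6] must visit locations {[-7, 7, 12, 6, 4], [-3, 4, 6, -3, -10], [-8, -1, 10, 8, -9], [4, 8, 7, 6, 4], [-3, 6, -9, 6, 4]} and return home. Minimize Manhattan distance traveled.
146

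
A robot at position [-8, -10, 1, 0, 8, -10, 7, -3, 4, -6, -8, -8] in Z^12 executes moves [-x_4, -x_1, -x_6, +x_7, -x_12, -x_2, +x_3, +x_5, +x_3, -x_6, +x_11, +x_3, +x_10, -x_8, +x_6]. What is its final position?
(-9, -11, 4, -1, 9, -11, 8, -4, 4, -5, -7, -9)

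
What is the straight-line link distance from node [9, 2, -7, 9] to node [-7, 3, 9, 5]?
23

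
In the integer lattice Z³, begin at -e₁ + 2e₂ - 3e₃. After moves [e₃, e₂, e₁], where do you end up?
(0, 3, -2)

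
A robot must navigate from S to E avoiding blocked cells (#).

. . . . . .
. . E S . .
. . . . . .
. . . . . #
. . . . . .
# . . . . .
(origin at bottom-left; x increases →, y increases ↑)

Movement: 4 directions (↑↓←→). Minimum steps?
1
(one shortest path: (3, 4) → (2, 4))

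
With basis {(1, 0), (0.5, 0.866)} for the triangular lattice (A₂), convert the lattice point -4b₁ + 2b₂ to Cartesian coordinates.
(-3, 1.732)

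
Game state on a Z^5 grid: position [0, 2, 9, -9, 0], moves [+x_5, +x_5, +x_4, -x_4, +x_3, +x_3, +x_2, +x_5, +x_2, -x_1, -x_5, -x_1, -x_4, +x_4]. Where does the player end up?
(-2, 4, 11, -9, 2)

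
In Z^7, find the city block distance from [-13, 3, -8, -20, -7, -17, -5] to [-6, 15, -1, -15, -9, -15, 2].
42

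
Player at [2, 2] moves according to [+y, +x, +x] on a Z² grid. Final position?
(4, 3)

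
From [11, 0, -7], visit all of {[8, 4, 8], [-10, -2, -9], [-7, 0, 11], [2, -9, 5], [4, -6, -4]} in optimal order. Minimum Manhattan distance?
99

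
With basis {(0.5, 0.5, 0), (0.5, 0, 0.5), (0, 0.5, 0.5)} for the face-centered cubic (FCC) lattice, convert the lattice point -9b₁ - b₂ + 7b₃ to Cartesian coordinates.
(-5, -1, 3)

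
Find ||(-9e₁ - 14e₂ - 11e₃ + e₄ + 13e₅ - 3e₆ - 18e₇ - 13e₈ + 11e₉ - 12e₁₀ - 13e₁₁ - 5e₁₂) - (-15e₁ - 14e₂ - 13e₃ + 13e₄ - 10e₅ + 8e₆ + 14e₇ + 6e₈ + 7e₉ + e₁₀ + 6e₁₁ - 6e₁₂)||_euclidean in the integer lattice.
52.5928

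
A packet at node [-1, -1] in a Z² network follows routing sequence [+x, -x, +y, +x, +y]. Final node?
(0, 1)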